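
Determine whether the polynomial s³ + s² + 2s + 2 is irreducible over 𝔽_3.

Write m(s) = s³ + s² + 2s + 2.
Check for roots in 𝔽_3: m(0) = 2; m(1) = 0 → root; m(2) = 0 → root.
m(1) = 0, so (s − 1) divides m(s); m is reducible.

No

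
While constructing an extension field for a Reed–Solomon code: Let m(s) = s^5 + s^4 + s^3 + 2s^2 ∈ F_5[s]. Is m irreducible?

No

Check for roots in F_5: m(0) = 0 → root; m(1) = 0 → root; m(2) = 4; m(3) = 4; m(4) = 1.
m(0) = 0, so (s) divides m(s); m is reducible.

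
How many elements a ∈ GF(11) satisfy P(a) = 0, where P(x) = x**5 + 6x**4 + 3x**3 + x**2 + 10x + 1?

3

Evaluate at each of the 11 elements of GF(11):
P(0) = 1; P(1) = 0 → root; P(2) = 1; P(3) = 3; P(4) = 4; P(5) = 0 → root; P(6) = 6; P(7) = 0 → root; P(8) = 10; P(9) = 3; P(10) = 5.
Roots: {1, 5, 7}.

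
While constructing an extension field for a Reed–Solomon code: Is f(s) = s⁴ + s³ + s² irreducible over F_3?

No

Check for roots in F_3: f(0) = 0 → root; f(1) = 0 → root; f(2) = 1.
f(0) = 0, so (s) divides f(s); f is reducible.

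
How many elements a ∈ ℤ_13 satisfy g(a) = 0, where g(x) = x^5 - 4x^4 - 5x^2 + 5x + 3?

5

Evaluate at each of the 13 elements of ℤ_13:
g(0) = 3; g(1) = 0 → root; g(2) = 0 → root; g(3) = 9; g(4) = 8; g(5) = 8; g(6) = 1; g(7) = 2; g(8) = 0 → root; g(9) = 0 → root; g(10) = 0 → root; g(11) = 7; g(12) = 1.
Roots: {1, 2, 8, 9, 10}.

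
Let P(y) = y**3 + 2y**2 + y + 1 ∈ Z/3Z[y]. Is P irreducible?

Check for roots in Z/3Z: P(0) = 1; P(1) = 2; P(2) = 1.
No roots. A degree-3 polynomial over a field with no linear factor is irreducible.

Yes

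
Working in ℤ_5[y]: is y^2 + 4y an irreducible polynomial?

No

Write g(y) = y^2 + 4y.
Check for roots in ℤ_5: g(0) = 0 → root; g(1) = 0 → root; g(2) = 2; g(3) = 1; g(4) = 2.
g(0) = 0, so (y) divides g(y); g is reducible.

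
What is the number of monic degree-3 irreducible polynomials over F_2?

2

Gauss's count: N_{2}(3) = (1/3) Σ_{d|3} μ(3/d)·2^d.
Divisors of 3: 1, 3; μ(3/d) for each: -1, 1.
Σ = − 2^1 + 2^3 = 6.
N = 6/3 = 2.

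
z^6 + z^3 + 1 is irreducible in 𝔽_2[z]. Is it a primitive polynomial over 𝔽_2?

No

Write f(z) = z^6 + z^3 + 1.
|GF(2^6)^×| = 2^6 − 1 = 63. Prime factorization: 63 = 3^2·7.
f is primitive ⇔ z has order 63 in GF(2)[z]/(f), i.e. z^(63/q) ≠ 1 for each prime q | 63.
z^(21) mod f = z^3.
z^(9) mod f = 1
Since z^(9) = 1, the order of z divides 9 < 63; not primitive.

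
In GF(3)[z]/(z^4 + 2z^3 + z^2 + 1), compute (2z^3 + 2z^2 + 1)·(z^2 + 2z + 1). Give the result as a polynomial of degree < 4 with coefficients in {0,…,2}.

z^2 + 2

Multiply in GF(3)[z]: (2z^3 + 2z^2 + 1)·(z^2 + 2z + 1) = 2z^5 + 2z + 1.
Reduce using z^4 ≡ z^3 + 2z^2 + 2 (mod z^4 + 2z^3 + z^2 + 1).
Reduced: z^2 + 2.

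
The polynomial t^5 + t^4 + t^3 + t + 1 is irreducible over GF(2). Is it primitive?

Write f(t) = t^5 + t^4 + t^3 + t + 1.
|GF(2^5)^×| = 2^5 − 1 = 31. Prime factorization: 31 = 31.
f is primitive ⇔ t has order 31 in GF(2)[t]/(f), i.e. t^(31/q) ≠ 1 for each prime q | 31.
t^(1) mod f = t.
None equal 1, so t has full order 31; f is primitive.

Yes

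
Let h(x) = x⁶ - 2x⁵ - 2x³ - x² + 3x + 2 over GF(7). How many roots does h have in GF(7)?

Evaluate at each of the 7 elements of GF(7):
h(0) = 2; h(1) = 1; h(2) = 2; h(3) = 2; h(4) = 0 → root; h(5) = 3; h(6) = 3.
Roots: {4}.

1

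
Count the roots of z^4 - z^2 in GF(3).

Write g(z) = z^4 - z^2.
Evaluate at each of the 3 elements of GF(3):
g(0) = 0 → root; g(1) = 0 → root; g(2) = 0 → root.
Roots: {0, 1, 2}.

3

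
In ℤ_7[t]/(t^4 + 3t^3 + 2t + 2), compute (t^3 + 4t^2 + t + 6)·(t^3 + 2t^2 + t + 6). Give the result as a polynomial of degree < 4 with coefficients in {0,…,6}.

6t^3 + t^2 + 4t + 6

Multiply in ℤ_7[t]: (t^3 + 4t^2 + t + 6)·(t^3 + 2t^2 + t + 6) = t^6 + 6t^5 + 3t^4 + 4t^3 + 2t^2 + 5t + 1.
Reduce using t^4 ≡ 4t^3 + 5t + 5 (mod t^4 + 3t^3 + 2t + 2).
Reduced: 6t^3 + t^2 + 4t + 6.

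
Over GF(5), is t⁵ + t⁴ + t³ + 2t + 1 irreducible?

Yes

Write m(t) = t⁵ + t⁴ + t³ + 2t + 1.
Check for roots in GF(5): m(0) = 1; m(1) = 1; m(2) = 1; m(3) = 3; m(4) = 3.
No roots, so no linear factors.
Degree-2 irreducible divisors: test the 10 monic irreducibles of degree 2 over GF(5).
None of them divide m (all give nonzero remainder).
No irreducible factor of degree ≤ 2 exists, so m is irreducible over GF(5).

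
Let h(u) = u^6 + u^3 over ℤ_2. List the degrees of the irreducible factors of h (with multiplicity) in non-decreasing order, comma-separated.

Roots in ℤ_2: h(0) = 0 → root; h(1) = 0 → root.
Linear factors from roots: (u), (u + 1).
Complete factorization: h(u) = (u + 1)·(u)^3·(u^2 + u + 1).
Factor degrees with multiplicity: 1 + 1 + 1 + 1 + 2 = 6.

1, 1, 1, 1, 2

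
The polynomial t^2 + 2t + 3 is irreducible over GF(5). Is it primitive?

Yes

Write f(t) = t^2 + 2t + 3.
|GF(5^2)^×| = 5^2 − 1 = 24. Prime factorization: 24 = 2^3·3.
f is primitive ⇔ t has order 24 in GF(5)[t]/(f), i.e. t^(24/q) ≠ 1 for each prime q | 24.
t^(12) mod f = 4.
t^(8) mod f = 4t + 1.
None equal 1, so t has full order 24; f is primitive.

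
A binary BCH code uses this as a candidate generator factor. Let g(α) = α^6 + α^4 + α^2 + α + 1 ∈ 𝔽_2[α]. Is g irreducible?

Check for roots in 𝔽_2: g(0) = 1; g(1) = 1.
No roots, so no linear factors.
Monic irreducibles of degree 2 over GF(2): α^2 + α + 1.
None of them divide g (all give nonzero remainder).
Monic irreducibles of degree 3 over GF(2): α^3 + α + 1, α^3 + α^2 + 1.
None of them divide g (all give nonzero remainder).
No irreducible factor of degree ≤ 3 exists, so g is irreducible over GF(2).

Yes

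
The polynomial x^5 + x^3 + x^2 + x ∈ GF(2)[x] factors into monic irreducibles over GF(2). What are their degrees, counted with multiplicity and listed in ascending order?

1, 1, 3

Write h(x) = x^5 + x^3 + x^2 + x.
Roots in GF(2): h(0) = 0 → root; h(1) = 0 → root.
Linear factors from roots: (x), (x + 1).
Complete factorization: h(x) = (x)·(x + 1)·(x^3 + x^2 + 1).
Factor degrees with multiplicity: 1 + 1 + 3 = 5.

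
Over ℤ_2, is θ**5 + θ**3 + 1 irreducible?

Write m(θ) = θ**5 + θ**3 + 1.
Check for roots in ℤ_2: m(0) = 1; m(1) = 1.
No roots, so no linear factors.
Monic irreducibles of degree 2 over GF(2): θ**2 + θ + 1.
None of them divide m (all give nonzero remainder).
No irreducible factor of degree ≤ 2 exists, so m is irreducible over GF(2).

Yes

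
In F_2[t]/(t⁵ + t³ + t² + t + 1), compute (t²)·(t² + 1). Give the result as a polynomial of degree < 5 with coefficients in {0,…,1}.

Multiply in F_2[t]: (t²)·(t² + 1) = t⁴ + t².
Reduced: t⁴ + t².

t^4 + t^2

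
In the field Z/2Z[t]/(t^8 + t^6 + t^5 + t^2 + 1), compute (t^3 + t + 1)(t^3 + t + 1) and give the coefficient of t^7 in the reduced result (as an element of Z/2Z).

Multiply in Z/2Z[t]: (t^3 + t + 1)·(t^3 + t + 1) = t^6 + t^2 + 1.
Reduced: t^6 + t^2 + 1.

0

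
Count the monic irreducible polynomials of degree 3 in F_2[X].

By the necklace-counting formula, N_2(3) = (1/3) Σ_{d|3} μ(3/d)·2^d.
Divisors of 3: 1, 3; μ(3/d) for each: -1, 1.
Σ = − 2^1 + 2^3 = 6.
N = 6/3 = 2.

2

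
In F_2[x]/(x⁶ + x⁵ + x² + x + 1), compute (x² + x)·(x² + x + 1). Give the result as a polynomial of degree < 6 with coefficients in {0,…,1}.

x^4 + x

Multiply in F_2[x]: (x² + x)·(x² + x + 1) = x⁴ + x.
Reduced: x⁴ + x.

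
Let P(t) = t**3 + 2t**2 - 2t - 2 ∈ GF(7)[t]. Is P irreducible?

Yes

Check for roots in GF(7): P(0) = 5; P(1) = 6; P(2) = 3; P(3) = 2; P(4) = 2; P(5) = 2; P(6) = 1.
No roots. A degree-3 polynomial over a field with no linear factor is irreducible.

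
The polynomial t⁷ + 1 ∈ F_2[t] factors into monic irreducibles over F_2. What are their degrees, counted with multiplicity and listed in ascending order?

Write h(t) = t⁷ + 1.
Roots in F_2: h(0) = 1; h(1) = 0 → root.
Linear factors from roots: (t + 1).
Complete factorization: h(t) = (t + 1)·(t³ + t + 1)·(t³ + t² + 1).
Factor degrees with multiplicity: 1 + 3 + 3 = 7.

1, 3, 3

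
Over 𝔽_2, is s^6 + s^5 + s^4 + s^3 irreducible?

No

Write f(s) = s^6 + s^5 + s^4 + s^3.
Check for roots in 𝔽_2: f(0) = 0 → root; f(1) = 0 → root.
f(0) = 0, so (s) divides f(s); f is reducible.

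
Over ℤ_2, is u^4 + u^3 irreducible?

Write h(u) = u^4 + u^3.
Check for roots in ℤ_2: h(0) = 0 → root; h(1) = 0 → root.
h(0) = 0, so (u) divides h(u); h is reducible.

No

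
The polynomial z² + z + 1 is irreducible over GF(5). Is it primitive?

No

Write f(z) = z² + z + 1.
|GF(5^2)^×| = 5^2 − 1 = 24. Prime factorization: 24 = 2^3·3.
f is primitive ⇔ z has order 24 in GF(5)[z]/(f), i.e. z^(24/q) ≠ 1 for each prime q | 24.
z^(12) mod f = 1
z^(8) mod f = 4z + 4.
Since z^(12) = 1, the order of z divides 12 < 24; not primitive.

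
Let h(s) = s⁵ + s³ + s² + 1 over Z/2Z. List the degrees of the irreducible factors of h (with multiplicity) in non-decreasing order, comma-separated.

Roots in Z/2Z: h(0) = 1; h(1) = 0 → root.
Linear factors from roots: (s + 1).
Complete factorization: h(s) = (s + 1)^3·(s² + s + 1).
Factor degrees with multiplicity: 1 + 1 + 1 + 2 = 5.

1, 1, 1, 2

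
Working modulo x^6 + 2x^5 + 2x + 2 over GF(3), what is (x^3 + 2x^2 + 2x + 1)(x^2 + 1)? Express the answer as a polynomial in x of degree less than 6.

x^5 + 2x^4 + 2x + 1

Multiply in GF(3)[x]: (x^3 + 2x^2 + 2x + 1)·(x^2 + 1) = x^5 + 2x^4 + 2x + 1.
Reduced: x^5 + 2x^4 + 2x + 1.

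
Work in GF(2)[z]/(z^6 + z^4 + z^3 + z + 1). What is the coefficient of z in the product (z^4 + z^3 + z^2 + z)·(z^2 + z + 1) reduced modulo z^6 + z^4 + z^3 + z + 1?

Multiply in GF(2)[z]: (z^4 + z^3 + z^2 + z)·(z^2 + z + 1) = z^6 + z^4 + z^3 + z.
Reduce using z^6 ≡ z^4 + z^3 + z + 1 (mod z^6 + z^4 + z^3 + z + 1).
Reduced: 1.

0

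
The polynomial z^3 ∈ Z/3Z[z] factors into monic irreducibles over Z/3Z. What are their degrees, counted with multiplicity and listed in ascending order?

1, 1, 1

Write f(z) = z^3.
Roots in Z/3Z: f(0) = 0 → root; f(1) = 1; f(2) = 2.
Linear factors from roots: (z).
Complete factorization: f(z) = (z)^3.
Factor degrees with multiplicity: 1 + 1 + 1 = 3.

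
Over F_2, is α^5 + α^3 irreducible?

Write g(α) = α^5 + α^3.
Check for roots in F_2: g(0) = 0 → root; g(1) = 0 → root.
g(0) = 0, so (α) divides g(α); g is reducible.

No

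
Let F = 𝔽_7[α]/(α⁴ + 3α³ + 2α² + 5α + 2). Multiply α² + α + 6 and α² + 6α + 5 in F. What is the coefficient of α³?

Multiply in 𝔽_7[α]: (α² + α + 6)·(α² + 6α + 5) = α⁴ + 3α² + 6α + 2.
Reduce using α⁴ ≡ 4α³ + 5α² + 2α + 5 (mod α⁴ + 3α³ + 2α² + 5α + 2).
Reduced: 4α³ + α² + α.

4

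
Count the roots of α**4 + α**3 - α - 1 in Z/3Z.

2

Write P(α) = α**4 + α**3 - α - 1.
Evaluate at each of the 3 elements of Z/3Z:
P(0) = 2; P(1) = 0 → root; P(2) = 0 → root.
Roots: {1, 2}.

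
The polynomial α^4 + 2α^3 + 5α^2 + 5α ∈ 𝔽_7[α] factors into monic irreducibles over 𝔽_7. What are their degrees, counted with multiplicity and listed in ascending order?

Write h(α) = α^4 + 2α^3 + 5α^2 + 5α.
Linear factors from roots: (α).
Complete factorization: h(α) = (α)·(α^3 + 2α^2 + 5α + 5).
Factor degrees with multiplicity: 1 + 3 = 4.

1, 3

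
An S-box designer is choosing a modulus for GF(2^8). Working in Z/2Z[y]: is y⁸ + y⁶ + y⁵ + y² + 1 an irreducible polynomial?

Write h(y) = y⁸ + y⁶ + y⁵ + y² + 1.
Check for roots in Z/2Z: h(0) = 1; h(1) = 1.
No roots, so no linear factors.
Monic irreducibles of degree 2 over GF(2): y² + y + 1.
None of them divide h (all give nonzero remainder).
Monic irreducibles of degree 3 over GF(2): y³ + y + 1, y³ + y² + 1.
None of them divide h (all give nonzero remainder).
Monic irreducibles of degree 4 over GF(2): y⁴ + y + 1, y⁴ + y³ + 1, y⁴ + y³ + y² + y + 1.
None of them divide h (all give nonzero remainder).
No irreducible factor of degree ≤ 4 exists, so h is irreducible over GF(2).

Yes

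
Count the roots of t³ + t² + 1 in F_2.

Write g(t) = t³ + t² + 1.
Evaluate at each of the 2 elements of F_2:
g(0) = 1; g(1) = 1.
No element is a root.

0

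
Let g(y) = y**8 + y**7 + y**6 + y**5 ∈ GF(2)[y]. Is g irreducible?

Check for roots in GF(2): g(0) = 0 → root; g(1) = 0 → root.
g(0) = 0, so (y) divides g(y); g is reducible.

No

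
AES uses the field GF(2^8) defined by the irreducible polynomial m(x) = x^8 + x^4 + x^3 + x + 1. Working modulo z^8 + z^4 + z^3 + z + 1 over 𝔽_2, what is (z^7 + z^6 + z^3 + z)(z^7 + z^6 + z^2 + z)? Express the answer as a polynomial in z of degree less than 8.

z^6 + z^5 + z^4 + z^3 + z

Multiply in 𝔽_2[z]: (z^7 + z^6 + z^3 + z)·(z^7 + z^6 + z^2 + z) = z^14 + z^12 + z^10 + z^8 + z^5 + z^4 + z^3 + z^2.
Reduce using z^8 ≡ z^4 + z^3 + z + 1 (mod z^8 + z^4 + z^3 + z + 1).
Reduced: z^6 + z^5 + z^4 + z^3 + z.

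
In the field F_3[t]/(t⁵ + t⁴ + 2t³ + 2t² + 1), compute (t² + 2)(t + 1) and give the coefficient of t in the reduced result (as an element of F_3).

2

Multiply in F_3[t]: (t² + 2)·(t + 1) = t³ + t² + 2t + 2.
Reduced: t³ + t² + 2t + 2.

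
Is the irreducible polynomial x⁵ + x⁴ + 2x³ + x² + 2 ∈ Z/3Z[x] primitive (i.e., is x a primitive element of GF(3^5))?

No

Write f(x) = x⁵ + x⁴ + 2x³ + x² + 2.
|GF(3^5)^×| = 3^5 − 1 = 242. Prime factorization: 242 = 2·11^2.
f is primitive ⇔ x has order 242 in GF(3)[x]/(f), i.e. x^(242/q) ≠ 1 for each prime q | 242.
x^(121) mod f = 1
x^(22) mod f = 1
Since x^(121) = 1, the order of x divides 121 < 242; not primitive.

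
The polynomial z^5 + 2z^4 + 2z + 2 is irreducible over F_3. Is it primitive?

No

Write f(z) = z^5 + 2z^4 + 2z + 2.
|GF(3^5)^×| = 3^5 − 1 = 242. Prime factorization: 242 = 2·11^2.
f is primitive ⇔ z has order 242 in GF(3)[z]/(f), i.e. z^(242/q) ≠ 1 for each prime q | 242.
z^(121) mod f = 1
z^(22) mod f = 2z^3 + 2.
Since z^(121) = 1, the order of z divides 121 < 242; not primitive.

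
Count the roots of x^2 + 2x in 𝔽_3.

Write P(x) = x^2 + 2x.
Evaluate at each of the 3 elements of 𝔽_3:
P(0) = 0 → root; P(1) = 0 → root; P(2) = 2.
Roots: {0, 1}.

2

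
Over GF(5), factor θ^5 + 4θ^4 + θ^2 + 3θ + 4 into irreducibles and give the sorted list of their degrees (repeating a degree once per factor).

1, 1, 1, 1, 1

Write f(θ) = θ^5 + 4θ^4 + θ^2 + 3θ + 4.
Roots in GF(5): f(0) = 4; f(1) = 3; f(2) = 0 → root; f(3) = 4; f(4) = 0 → root.
Linear factors from roots: (θ + 3), (θ + 1).
Complete factorization: f(θ) = (θ + 3)^2·(θ + 1)^3.
Factor degrees with multiplicity: 1 + 1 + 1 + 1 + 1 = 5.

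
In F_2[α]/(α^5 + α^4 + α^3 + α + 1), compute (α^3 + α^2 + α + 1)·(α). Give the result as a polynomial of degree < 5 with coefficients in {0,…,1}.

Multiply in F_2[α]: (α^3 + α^2 + α + 1)·(α) = α^4 + α^3 + α^2 + α.
Reduced: α^4 + α^3 + α^2 + α.

α^4 + α^3 + α^2 + α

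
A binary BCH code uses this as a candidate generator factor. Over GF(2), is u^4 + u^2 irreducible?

No

Write g(u) = u^4 + u^2.
Check for roots in GF(2): g(0) = 0 → root; g(1) = 0 → root.
g(0) = 0, so (u) divides g(u); g is reducible.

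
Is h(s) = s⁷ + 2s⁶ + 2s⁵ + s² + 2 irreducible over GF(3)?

Check for roots in GF(3): h(0) = 2; h(1) = 2; h(2) = 2.
No roots, so no linear factors.
Monic irreducibles of degree 2 over GF(3): s² + 1, s² + s + 2, s² + 2s + 2.
None of them divide h (all give nonzero remainder).
Degree-3 irreducible divisors: test the 8 monic irreducibles of degree 3 over GF(3).
None of them divide h (all give nonzero remainder).
No irreducible factor of degree ≤ 3 exists, so h is irreducible over GF(3).

Yes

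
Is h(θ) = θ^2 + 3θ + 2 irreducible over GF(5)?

Check for roots in GF(5): h(0) = 2; h(1) = 1; h(2) = 2; h(3) = 0 → root; h(4) = 0 → root.
h(3) = 0, so (θ − 3) divides h(θ); h is reducible.

No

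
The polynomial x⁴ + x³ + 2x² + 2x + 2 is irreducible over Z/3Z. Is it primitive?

Yes

Write f(x) = x⁴ + x³ + 2x² + 2x + 2.
|GF(3^4)^×| = 3^4 − 1 = 80. Prime factorization: 80 = 2^4·5.
f is primitive ⇔ x has order 80 in GF(3)[x]/(f), i.e. x^(80/q) ≠ 1 for each prime q | 80.
x^(40) mod f = 2.
x^(16) mod f = x² + x.
None equal 1, so x has full order 80; f is primitive.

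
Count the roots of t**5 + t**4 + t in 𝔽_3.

Write P(t) = t**5 + t**4 + t.
Evaluate at each of the 3 elements of 𝔽_3:
P(0) = 0 → root; P(1) = 0 → root; P(2) = 2.
Roots: {0, 1}.

2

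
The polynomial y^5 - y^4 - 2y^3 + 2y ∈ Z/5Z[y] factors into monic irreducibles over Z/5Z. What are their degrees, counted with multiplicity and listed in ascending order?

Write h(y) = y^5 - y^4 - 2y^3 + 2y.
Roots in Z/5Z: h(0) = 0 → root; h(1) = 0 → root; h(2) = 4; h(3) = 4; h(4) = 3.
Linear factors from roots: (y), (y - 1).
Complete factorization: h(y) = (y)·(y - 1)·(y^3 - 2y - 2).
Factor degrees with multiplicity: 1 + 1 + 3 = 5.

1, 1, 3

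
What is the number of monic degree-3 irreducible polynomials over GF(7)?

112

By the necklace-counting formula, N_7(3) = (1/3) Σ_{d|3} μ(3/d)·7^d.
Divisors of 3: 1, 3; μ(3/d) for each: -1, 1.
Σ = − 7^1 + 7^3 = 336.
N = 336/3 = 112.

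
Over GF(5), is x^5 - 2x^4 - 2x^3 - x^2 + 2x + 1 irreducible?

No

Write h(x) = x^5 - 2x^4 - 2x^3 - x^2 + 2x + 1.
Check for roots in GF(5): h(0) = 1; h(1) = 4; h(2) = 0 → root; h(3) = 0 → root; h(4) = 2.
h(2) = 0, so (x − 2) divides h(x); h is reducible.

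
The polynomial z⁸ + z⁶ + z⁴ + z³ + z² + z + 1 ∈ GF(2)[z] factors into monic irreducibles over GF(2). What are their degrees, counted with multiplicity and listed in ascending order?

Write f(z) = z⁸ + z⁶ + z⁴ + z³ + z² + z + 1.
Roots in GF(2): f(0) = 1; f(1) = 1.
Complete factorization: f(z) = (z⁸ + z⁶ + z⁴ + z³ + z² + z + 1).
Factor degrees with multiplicity: 8 = 8.

8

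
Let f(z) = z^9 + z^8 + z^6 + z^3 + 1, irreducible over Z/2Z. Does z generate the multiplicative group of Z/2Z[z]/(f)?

|GF(2^9)^×| = 2^9 − 1 = 511. Prime factorization: 511 = 7·73.
f is primitive ⇔ z has order 511 in GF(2)[z]/(f), i.e. z^(511/q) ≠ 1 for each prime q | 511.
z^(73) mod f = 1
z^(7) mod f = z^7.
Since z^(73) = 1, the order of z divides 73 < 511; not primitive.

No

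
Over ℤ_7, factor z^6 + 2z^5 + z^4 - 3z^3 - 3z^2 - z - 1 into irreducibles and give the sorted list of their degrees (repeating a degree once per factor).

1, 1, 4

Write f(z) = z^6 + 2z^5 + z^4 - 3z^3 - 3z^2 - z - 1.
Linear factors from roots: (z - 2), (z + 1).
Complete factorization: f(z) = (z + 1)·(z - 2)·(z^4 + 3z^3 - z^2 + 2z - 3).
Factor degrees with multiplicity: 1 + 1 + 4 = 6.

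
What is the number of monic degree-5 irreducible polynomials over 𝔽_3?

By the necklace-counting formula, N_3(5) = (1/5) Σ_{d|5} μ(5/d)·3^d.
Divisors of 5: 1, 5; μ(5/d) for each: -1, 1.
Σ = − 3^1 + 3^5 = 240.
N = 240/5 = 48.

48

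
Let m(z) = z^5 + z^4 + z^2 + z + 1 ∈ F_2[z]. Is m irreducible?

Yes

Check for roots in F_2: m(0) = 1; m(1) = 1.
No roots, so no linear factors.
Monic irreducibles of degree 2 over GF(2): z^2 + z + 1.
None of them divide m (all give nonzero remainder).
No irreducible factor of degree ≤ 2 exists, so m is irreducible over GF(2).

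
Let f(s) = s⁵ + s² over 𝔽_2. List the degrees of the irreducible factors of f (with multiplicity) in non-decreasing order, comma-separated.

Roots in 𝔽_2: f(0) = 0 → root; f(1) = 0 → root.
Linear factors from roots: (s), (s + 1).
Complete factorization: f(s) = (s + 1)·(s)^2·(s² + s + 1).
Factor degrees with multiplicity: 1 + 1 + 1 + 2 = 5.

1, 1, 1, 2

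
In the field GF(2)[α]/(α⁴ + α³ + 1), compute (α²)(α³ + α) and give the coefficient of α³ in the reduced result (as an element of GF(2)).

Multiply in GF(2)[α]: (α²)·(α³ + α) = α⁵ + α³.
Reduce using α⁴ ≡ α³ + 1 (mod α⁴ + α³ + 1).
Reduced: α + 1.

0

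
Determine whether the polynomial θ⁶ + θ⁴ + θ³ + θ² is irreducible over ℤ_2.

Write h(θ) = θ⁶ + θ⁴ + θ³ + θ².
Check for roots in ℤ_2: h(0) = 0 → root; h(1) = 0 → root.
h(0) = 0, so (θ) divides h(θ); h is reducible.

No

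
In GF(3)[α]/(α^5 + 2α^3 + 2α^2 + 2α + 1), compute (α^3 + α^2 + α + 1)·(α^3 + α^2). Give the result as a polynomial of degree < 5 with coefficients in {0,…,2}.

2α^3 + α^2 + α + 1

Multiply in GF(3)[α]: (α^3 + α^2 + α + 1)·(α^3 + α^2) = α^6 + 2α^5 + 2α^4 + 2α^3 + α^2.
Reduce using α^5 ≡ α^3 + α^2 + α + 2 (mod α^5 + 2α^3 + 2α^2 + 2α + 1).
Reduced: 2α^3 + α^2 + α + 1.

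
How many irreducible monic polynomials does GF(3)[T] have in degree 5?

48

Gauss's count: N_{3}(5) = (1/5) Σ_{d|5} μ(5/d)·3^d.
Divisors of 5: 1, 5; μ(5/d) for each: -1, 1.
Σ = − 3^1 + 3^5 = 240.
N = 240/5 = 48.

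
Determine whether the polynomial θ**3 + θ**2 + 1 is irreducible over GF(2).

Write P(θ) = θ**3 + θ**2 + 1.
Check for roots in GF(2): P(0) = 1; P(1) = 1.
No roots. A degree-3 polynomial over a field with no linear factor is irreducible.

Yes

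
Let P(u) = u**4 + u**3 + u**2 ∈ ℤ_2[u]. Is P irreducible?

Check for roots in ℤ_2: P(0) = 0 → root; P(1) = 1.
P(0) = 0, so (u) divides P(u); P is reducible.

No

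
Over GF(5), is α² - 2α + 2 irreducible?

No

Write m(α) = α² - 2α + 2.
Check for roots in GF(5): m(0) = 2; m(1) = 1; m(2) = 2; m(3) = 0 → root; m(4) = 0 → root.
m(3) = 0, so (α − 3) divides m(α); m is reducible.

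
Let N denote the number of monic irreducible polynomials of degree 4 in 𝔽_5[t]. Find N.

By the necklace-counting formula, N_5(4) = (1/4) Σ_{d|4} μ(4/d)·5^d.
Divisors of 4: 1, 2, 4; μ(4/d) for each: 0, -1, 1.
Σ = − 5^2 + 5^4 = 600.
N = 600/4 = 150.

150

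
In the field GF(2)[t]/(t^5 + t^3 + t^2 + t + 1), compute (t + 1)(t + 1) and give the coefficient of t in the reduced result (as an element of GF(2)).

Multiply in GF(2)[t]: (t + 1)·(t + 1) = t^2 + 1.
Reduced: t^2 + 1.

0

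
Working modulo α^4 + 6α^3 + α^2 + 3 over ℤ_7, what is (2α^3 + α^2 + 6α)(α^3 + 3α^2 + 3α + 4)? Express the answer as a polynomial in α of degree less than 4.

Multiply in ℤ_7[α]: (2α^3 + α^2 + 6α)·(α^3 + 3α^2 + 3α + 4) = 2α^6 + α^4 + α^3 + α^2 + 3α.
Reduce using α^4 ≡ α^3 + 6α^2 + 4 (mod α^4 + 6α^3 + α^2 + 3).
Reduced: α^2 + 4α + 4.

α^2 + 4α + 4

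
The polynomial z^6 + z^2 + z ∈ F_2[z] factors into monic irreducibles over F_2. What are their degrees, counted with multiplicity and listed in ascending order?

Write h(z) = z^6 + z^2 + z.
Roots in F_2: h(0) = 0 → root; h(1) = 1.
Linear factors from roots: (z).
Complete factorization: h(z) = (z)·(z^2 + z + 1)·(z^3 + z^2 + 1).
Factor degrees with multiplicity: 1 + 2 + 3 = 6.

1, 2, 3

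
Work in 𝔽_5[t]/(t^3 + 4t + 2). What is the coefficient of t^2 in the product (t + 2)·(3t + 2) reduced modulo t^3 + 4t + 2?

Multiply in 𝔽_5[t]: (t + 2)·(3t + 2) = 3t^2 + 3t + 4.
Reduced: 3t^2 + 3t + 4.

3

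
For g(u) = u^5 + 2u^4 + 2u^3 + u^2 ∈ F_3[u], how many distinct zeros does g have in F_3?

Evaluate at each of the 3 elements of F_3:
g(0) = 0 → root; g(1) = 0 → root; g(2) = 0 → root.
Roots: {0, 1, 2}.

3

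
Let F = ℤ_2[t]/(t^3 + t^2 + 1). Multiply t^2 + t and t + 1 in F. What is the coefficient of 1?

1

Multiply in ℤ_2[t]: (t^2 + t)·(t + 1) = t^3 + t.
Reduce using t^3 ≡ t^2 + 1 (mod t^3 + t^2 + 1).
Reduced: t^2 + t + 1.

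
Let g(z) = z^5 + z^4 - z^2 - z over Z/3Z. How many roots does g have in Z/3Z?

Evaluate at each of the 3 elements of Z/3Z:
g(0) = 0 → root; g(1) = 0 → root; g(2) = 0 → root.
Roots: {0, 1, 2}.

3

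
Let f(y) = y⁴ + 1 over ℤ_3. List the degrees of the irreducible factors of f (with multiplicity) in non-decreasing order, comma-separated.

2, 2

Roots in ℤ_3: f(0) = 1; f(1) = 2; f(2) = 2.
Complete factorization: f(y) = (y² + y - 1)·(y² - y - 1).
Factor degrees with multiplicity: 2 + 2 = 4.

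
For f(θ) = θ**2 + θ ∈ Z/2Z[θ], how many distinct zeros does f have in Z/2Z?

2

Evaluate at each of the 2 elements of Z/2Z:
f(0) = 0 → root; f(1) = 0 → root.
Roots: {0, 1}.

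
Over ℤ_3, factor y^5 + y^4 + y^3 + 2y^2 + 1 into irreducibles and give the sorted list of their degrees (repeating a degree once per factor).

Write h(y) = y^5 + y^4 + y^3 + 2y^2 + 1.
Roots in ℤ_3: h(0) = 1; h(1) = 0 → root; h(2) = 2.
Linear factors from roots: (y + 2).
Complete factorization: h(y) = (y + 2)·(y^2 + 1)·(y^2 + 2y + 2).
Factor degrees with multiplicity: 1 + 2 + 2 = 5.

1, 2, 2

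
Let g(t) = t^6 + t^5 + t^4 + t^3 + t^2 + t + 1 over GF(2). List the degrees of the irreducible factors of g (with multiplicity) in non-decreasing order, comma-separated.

3, 3

Roots in GF(2): g(0) = 1; g(1) = 1.
Complete factorization: g(t) = (t^3 + t + 1)·(t^3 + t^2 + 1).
Factor degrees with multiplicity: 3 + 3 = 6.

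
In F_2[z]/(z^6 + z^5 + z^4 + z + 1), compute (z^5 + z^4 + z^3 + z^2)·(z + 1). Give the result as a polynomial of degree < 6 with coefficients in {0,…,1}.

Multiply in F_2[z]: (z^5 + z^4 + z^3 + z^2)·(z + 1) = z^6 + z^2.
Reduce using z^6 ≡ z^5 + z^4 + z + 1 (mod z^6 + z^5 + z^4 + z + 1).
Reduced: z^5 + z^4 + z^2 + z + 1.

z^5 + z^4 + z^2 + z + 1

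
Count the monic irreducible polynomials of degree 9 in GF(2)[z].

56

Gauss's count: N_{2}(9) = (1/9) Σ_{d|9} μ(9/d)·2^d.
Divisors of 9: 1, 3, 9; μ(9/d) for each: 0, -1, 1.
Σ = − 2^3 + 2^9 = 504.
N = 504/9 = 56.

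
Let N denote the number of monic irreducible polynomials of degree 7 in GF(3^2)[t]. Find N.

By the necklace-counting formula, N_9(7) = (1/7) Σ_{d|7} μ(7/d)·9^d.
Divisors of 7: 1, 7; μ(7/d) for each: -1, 1.
Σ = − 9^1 + 9^7 = 4782960.
N = 4782960/7 = 683280.

683280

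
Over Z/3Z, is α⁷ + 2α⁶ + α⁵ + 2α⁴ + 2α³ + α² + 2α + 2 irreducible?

Write g(α) = α⁷ + 2α⁶ + α⁵ + 2α⁴ + 2α³ + α² + 2α + 2.
Check for roots in Z/3Z: g(0) = 2; g(1) = 1; g(2) = 1.
No roots, so no linear factors.
Monic irreducibles of degree 2 over GF(3): α² + 1, α² + α + 2, α² + 2α + 2.
None of them divide g (all give nonzero remainder).
Degree-3 irreducible divisors: test the 8 monic irreducibles of degree 3 over GF(3).
None of them divide g (all give nonzero remainder).
No irreducible factor of degree ≤ 3 exists, so g is irreducible over GF(3).

Yes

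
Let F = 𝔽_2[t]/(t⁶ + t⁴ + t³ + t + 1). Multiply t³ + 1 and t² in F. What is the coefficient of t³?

Multiply in 𝔽_2[t]: (t³ + 1)·(t²) = t⁵ + t².
Reduced: t⁵ + t².

0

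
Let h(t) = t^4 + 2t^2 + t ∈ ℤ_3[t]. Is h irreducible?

Check for roots in ℤ_3: h(0) = 0 → root; h(1) = 1; h(2) = 2.
h(0) = 0, so (t) divides h(t); h is reducible.

No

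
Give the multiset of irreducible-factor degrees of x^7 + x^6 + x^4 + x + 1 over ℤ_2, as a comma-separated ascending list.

Write f(x) = x^7 + x^6 + x^4 + x + 1.
Roots in ℤ_2: f(0) = 1; f(1) = 1.
Complete factorization: f(x) = (x^7 + x^6 + x^4 + x + 1).
Factor degrees with multiplicity: 7 = 7.

7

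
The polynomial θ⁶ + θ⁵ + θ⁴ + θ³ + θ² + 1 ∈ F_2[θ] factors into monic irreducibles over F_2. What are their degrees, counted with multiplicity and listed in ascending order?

Write f(θ) = θ⁶ + θ⁵ + θ⁴ + θ³ + θ² + 1.
Roots in F_2: f(0) = 1; f(1) = 0 → root.
Linear factors from roots: (θ + 1).
Complete factorization: f(θ) = (θ + 1)^2·(θ⁴ + θ³ + 1).
Factor degrees with multiplicity: 1 + 1 + 4 = 6.

1, 1, 4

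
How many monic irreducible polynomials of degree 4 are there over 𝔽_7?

588

Gauss's count: N_{7}(4) = (1/4) Σ_{d|4} μ(4/d)·7^d.
Divisors of 4: 1, 2, 4; μ(4/d) for each: 0, -1, 1.
Σ = − 7^2 + 7^4 = 2352.
N = 2352/4 = 588.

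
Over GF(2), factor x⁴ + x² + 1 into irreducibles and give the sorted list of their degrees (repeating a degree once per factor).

2, 2

Write g(x) = x⁴ + x² + 1.
Roots in GF(2): g(0) = 1; g(1) = 1.
Complete factorization: g(x) = (x² + x + 1)^2.
Factor degrees with multiplicity: 2 + 2 = 4.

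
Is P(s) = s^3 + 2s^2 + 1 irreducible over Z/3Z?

Yes

Check for roots in Z/3Z: P(0) = 1; P(1) = 1; P(2) = 2.
No roots. A degree-3 polynomial over a field with no linear factor is irreducible.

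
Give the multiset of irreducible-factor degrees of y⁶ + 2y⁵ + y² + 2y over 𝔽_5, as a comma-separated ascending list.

1, 1, 2, 2

Write f(y) = y⁶ + 2y⁵ + y² + 2y.
Roots in 𝔽_5: f(0) = 0 → root; f(1) = 1; f(2) = 1; f(3) = 0 → root; f(4) = 3.
Linear factors from roots: (y), (y + 2).
Complete factorization: f(y) = (y)·(y + 2)·(y² + 2)·(y² + 3).
Factor degrees with multiplicity: 1 + 1 + 2 + 2 = 6.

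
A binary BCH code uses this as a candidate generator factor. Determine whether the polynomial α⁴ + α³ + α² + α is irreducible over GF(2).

No

Write P(α) = α⁴ + α³ + α² + α.
Check for roots in GF(2): P(0) = 0 → root; P(1) = 0 → root.
P(0) = 0, so (α) divides P(α); P is reducible.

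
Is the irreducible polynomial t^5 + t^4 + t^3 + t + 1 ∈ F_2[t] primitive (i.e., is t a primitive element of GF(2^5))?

Yes

Write f(t) = t^5 + t^4 + t^3 + t + 1.
|GF(2^5)^×| = 2^5 − 1 = 31. Prime factorization: 31 = 31.
f is primitive ⇔ t has order 31 in GF(2)[t]/(f), i.e. t^(31/q) ≠ 1 for each prime q | 31.
t^(1) mod f = t.
None equal 1, so t has full order 31; f is primitive.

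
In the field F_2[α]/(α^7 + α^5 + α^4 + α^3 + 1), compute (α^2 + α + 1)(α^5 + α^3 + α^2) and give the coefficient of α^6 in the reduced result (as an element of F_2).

Multiply in F_2[α]: (α^2 + α + 1)·(α^5 + α^3 + α^2) = α^7 + α^6 + α^2.
Reduce using α^7 ≡ α^5 + α^4 + α^3 + 1 (mod α^7 + α^5 + α^4 + α^3 + 1).
Reduced: α^6 + α^5 + α^4 + α^3 + α^2 + 1.

1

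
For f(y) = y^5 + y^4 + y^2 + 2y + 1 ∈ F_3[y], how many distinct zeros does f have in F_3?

Evaluate at each of the 3 elements of F_3:
f(0) = 1; f(1) = 0 → root; f(2) = 0 → root.
Roots: {1, 2}.

2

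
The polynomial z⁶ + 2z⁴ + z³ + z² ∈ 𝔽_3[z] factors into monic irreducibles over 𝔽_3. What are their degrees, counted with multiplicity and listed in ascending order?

1, 1, 1, 3

Write h(z) = z⁶ + 2z⁴ + z³ + z².
Roots in 𝔽_3: h(0) = 0 → root; h(1) = 2; h(2) = 0 → root.
Linear factors from roots: (z), (z + 1).
Complete factorization: h(z) = (z + 1)·(z)^2·(z³ + 2z² + 1).
Factor degrees with multiplicity: 1 + 1 + 1 + 3 = 6.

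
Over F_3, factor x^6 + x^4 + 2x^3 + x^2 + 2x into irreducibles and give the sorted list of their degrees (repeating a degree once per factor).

Write f(x) = x^6 + x^4 + 2x^3 + x^2 + 2x.
Roots in F_3: f(0) = 0 → root; f(1) = 1; f(2) = 2.
Linear factors from roots: (x).
Complete factorization: f(x) = (x)·(x^2 + x + 2)·(x^3 + 2x^2 + 1).
Factor degrees with multiplicity: 1 + 2 + 3 = 6.

1, 2, 3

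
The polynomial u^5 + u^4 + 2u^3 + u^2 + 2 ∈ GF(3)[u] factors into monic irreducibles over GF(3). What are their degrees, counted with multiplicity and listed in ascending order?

Write h(u) = u^5 + u^4 + 2u^3 + u^2 + 2.
Roots in GF(3): h(0) = 2; h(1) = 1; h(2) = 1.
Complete factorization: h(u) = (u^5 + u^4 + 2u^3 + u^2 + 2).
Factor degrees with multiplicity: 5 = 5.

5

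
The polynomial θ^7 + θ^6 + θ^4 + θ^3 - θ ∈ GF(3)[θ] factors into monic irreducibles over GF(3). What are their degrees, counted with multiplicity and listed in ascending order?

1, 1, 2, 3

Write h(θ) = θ^7 + θ^6 + θ^4 + θ^3 - θ.
Roots in GF(3): h(0) = 0 → root; h(1) = 0 → root; h(2) = 1.
Linear factors from roots: (θ), (θ - 1).
Complete factorization: h(θ) = (θ)·(θ - 1)·(θ^2 + 1)·(θ^3 - θ^2 + θ + 1).
Factor degrees with multiplicity: 1 + 1 + 2 + 3 = 7.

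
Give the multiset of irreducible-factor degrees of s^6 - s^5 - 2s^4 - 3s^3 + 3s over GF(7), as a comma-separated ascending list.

1, 1, 1, 1, 2

Write g(s) = s^6 - s^5 - 2s^4 - 3s^3 + 3s.
Linear factors from roots: (s), (s - 3), (s + 3), (s + 1).
Complete factorization: g(s) = (s)·(s + 1)·(s + 3)·(s - 3)·(s^2 - 2s + 2).
Factor degrees with multiplicity: 1 + 1 + 1 + 1 + 2 = 6.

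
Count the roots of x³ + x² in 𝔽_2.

Write g(x) = x³ + x².
Evaluate at each of the 2 elements of 𝔽_2:
g(0) = 0 → root; g(1) = 0 → root.
Roots: {0, 1}.

2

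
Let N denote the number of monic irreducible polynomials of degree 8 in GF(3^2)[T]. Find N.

x^(9^8) − x is the product of all monic irreducibles of degree dividing 8; Möbius inversion gives N = (1/8) Σ μ(8/d)·9^d.
Divisors of 8: 1, 2, 4, 8; μ(8/d) for each: 0, 0, -1, 1.
Σ = − 9^4 + 9^8 = 43040160.
N = 43040160/8 = 5380020.

5380020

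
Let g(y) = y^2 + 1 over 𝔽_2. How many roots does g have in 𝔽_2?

Evaluate at each of the 2 elements of 𝔽_2:
g(0) = 1; g(1) = 0 → root.
Roots: {1}.

1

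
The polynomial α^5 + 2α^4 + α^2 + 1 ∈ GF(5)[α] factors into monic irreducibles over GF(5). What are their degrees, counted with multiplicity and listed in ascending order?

Write g(α) = α^5 + 2α^4 + α^2 + 1.
Roots in GF(5): g(0) = 1; g(1) = 0 → root; g(2) = 4; g(3) = 0 → root; g(4) = 3.
Linear factors from roots: (α - 1), (α + 2).
Complete factorization: g(α) = (α + 2)·(α - 1)^2·(α^2 + 2α - 2).
Factor degrees with multiplicity: 1 + 1 + 1 + 2 = 5.

1, 1, 1, 2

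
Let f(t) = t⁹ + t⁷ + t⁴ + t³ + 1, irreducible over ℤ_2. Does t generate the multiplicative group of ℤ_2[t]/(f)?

|GF(2^9)^×| = 2^9 − 1 = 511. Prime factorization: 511 = 7·73.
f is primitive ⇔ t has order 511 in GF(2)[t]/(f), i.e. t^(511/q) ≠ 1 for each prime q | 511.
t^(73) mod f = 1
t^(7) mod f = t⁷.
Since t^(73) = 1, the order of t divides 73 < 511; not primitive.

No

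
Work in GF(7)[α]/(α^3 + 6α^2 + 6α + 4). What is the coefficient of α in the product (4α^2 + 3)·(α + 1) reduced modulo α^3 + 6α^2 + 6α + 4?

0

Multiply in GF(7)[α]: (4α^2 + 3)·(α + 1) = 4α^3 + 4α^2 + 3α + 3.
Reduce using α^3 ≡ α^2 + α + 3 (mod α^3 + 6α^2 + 6α + 4).
Reduced: α^2 + 1.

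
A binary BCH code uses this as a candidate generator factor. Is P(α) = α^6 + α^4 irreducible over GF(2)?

No

Check for roots in GF(2): P(0) = 0 → root; P(1) = 0 → root.
P(0) = 0, so (α) divides P(α); P is reducible.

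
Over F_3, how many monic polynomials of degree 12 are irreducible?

x^(3^12) − x is the product of all monic irreducibles of degree dividing 12; Möbius inversion gives N = (1/12) Σ μ(12/d)·3^d.
Divisors of 12: 1, 2, 3, 4, 6, 12; μ(12/d) for each: 0, 1, 0, -1, -1, 1.
Σ = 3^2 − 3^4 − 3^6 + 3^12 = 530640.
N = 530640/12 = 44220.

44220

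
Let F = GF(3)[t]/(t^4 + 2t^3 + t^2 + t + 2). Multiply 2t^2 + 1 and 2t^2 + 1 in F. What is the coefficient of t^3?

1

Multiply in GF(3)[t]: (2t^2 + 1)·(2t^2 + 1) = t^4 + t^2 + 1.
Reduce using t^4 ≡ t^3 + 2t^2 + 2t + 1 (mod t^4 + 2t^3 + t^2 + t + 2).
Reduced: t^3 + 2t + 2.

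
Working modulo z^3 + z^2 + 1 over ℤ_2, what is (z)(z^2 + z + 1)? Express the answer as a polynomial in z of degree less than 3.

Multiply in ℤ_2[z]: (z)·(z^2 + z + 1) = z^3 + z^2 + z.
Reduce using z^3 ≡ z^2 + 1 (mod z^3 + z^2 + 1).
Reduced: z + 1.

z + 1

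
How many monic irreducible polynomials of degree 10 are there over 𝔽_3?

5880

By the necklace-counting formula, N_3(10) = (1/10) Σ_{d|10} μ(10/d)·3^d.
Divisors of 10: 1, 2, 5, 10; μ(10/d) for each: 1, -1, -1, 1.
Σ = 3^1 − 3^2 − 3^5 + 3^10 = 58800.
N = 58800/10 = 5880.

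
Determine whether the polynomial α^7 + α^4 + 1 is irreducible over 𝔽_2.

Yes

Write m(α) = α^7 + α^4 + 1.
Check for roots in 𝔽_2: m(0) = 1; m(1) = 1.
No roots, so no linear factors.
Monic irreducibles of degree 2 over GF(2): α^2 + α + 1.
None of them divide m (all give nonzero remainder).
Monic irreducibles of degree 3 over GF(2): α^3 + α + 1, α^3 + α^2 + 1.
None of them divide m (all give nonzero remainder).
No irreducible factor of degree ≤ 3 exists, so m is irreducible over GF(2).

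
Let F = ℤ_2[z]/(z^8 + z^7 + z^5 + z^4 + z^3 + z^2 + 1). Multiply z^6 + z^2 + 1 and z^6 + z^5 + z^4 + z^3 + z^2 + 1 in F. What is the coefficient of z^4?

Multiply in ℤ_2[z]: (z^6 + z^2 + 1)·(z^6 + z^5 + z^4 + z^3 + z^2 + 1) = z^12 + z^11 + z^10 + z^9 + z^7 + z^6 + z^3 + 1.
Reduce using z^8 ≡ z^7 + z^5 + z^4 + z^3 + z^2 + 1 (mod z^8 + z^7 + z^5 + z^4 + z^3 + z^2 + 1).
Reduced: z^7 + z^4 + z^2 + z + 1.

1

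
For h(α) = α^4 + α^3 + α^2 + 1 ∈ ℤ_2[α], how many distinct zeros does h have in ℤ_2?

Evaluate at each of the 2 elements of ℤ_2:
h(0) = 1; h(1) = 0 → root.
Roots: {1}.

1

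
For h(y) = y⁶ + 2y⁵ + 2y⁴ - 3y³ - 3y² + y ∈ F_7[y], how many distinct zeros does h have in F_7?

Evaluate at each of the 7 elements of F_7:
h(0) = 0 → root; h(1) = 0 → root; h(2) = 0 → root; h(3) = 5; h(4) = 1; h(5) = 0 → root; h(6) = 0 → root.
Roots: {0, 1, 2, 5, 6}.

5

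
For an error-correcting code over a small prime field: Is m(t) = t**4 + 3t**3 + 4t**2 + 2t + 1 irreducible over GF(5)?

Check for roots in GF(5): m(0) = 1; m(1) = 1; m(2) = 1; m(3) = 0 → root; m(4) = 1.
m(3) = 0, so (t − 3) divides m(t); m is reducible.

No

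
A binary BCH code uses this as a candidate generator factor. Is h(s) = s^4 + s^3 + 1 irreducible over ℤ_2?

Check for roots in ℤ_2: h(0) = 1; h(1) = 1.
No roots, so no linear factors.
Monic irreducibles of degree 2 over GF(2): s^2 + s + 1.
None of them divide h (all give nonzero remainder).
No irreducible factor of degree ≤ 2 exists, so h is irreducible over GF(2).

Yes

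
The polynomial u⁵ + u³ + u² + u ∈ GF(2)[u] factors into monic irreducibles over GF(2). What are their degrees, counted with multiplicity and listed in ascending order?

Write h(u) = u⁵ + u³ + u² + u.
Roots in GF(2): h(0) = 0 → root; h(1) = 0 → root.
Linear factors from roots: (u), (u + 1).
Complete factorization: h(u) = (u)·(u + 1)·(u³ + u² + 1).
Factor degrees with multiplicity: 1 + 1 + 3 = 5.

1, 1, 3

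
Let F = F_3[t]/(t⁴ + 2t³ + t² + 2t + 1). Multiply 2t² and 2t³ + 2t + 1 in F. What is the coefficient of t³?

1

Multiply in F_3[t]: (2t²)·(2t³ + 2t + 1) = t⁵ + t³ + 2t².
Reduce using t⁴ ≡ t³ + 2t² + t + 2 (mod t⁴ + 2t³ + t² + 2t + 1).
Reduced: t³ + 2t² + 2.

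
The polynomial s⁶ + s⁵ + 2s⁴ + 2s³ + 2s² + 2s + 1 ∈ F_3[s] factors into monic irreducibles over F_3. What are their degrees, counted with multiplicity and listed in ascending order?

6

Write h(s) = s⁶ + s⁵ + 2s⁴ + 2s³ + 2s² + 2s + 1.
Roots in F_3: h(0) = 1; h(1) = 2; h(2) = 1.
Complete factorization: h(s) = (s⁶ + s⁵ + 2s⁴ + 2s³ + 2s² + 2s + 1).
Factor degrees with multiplicity: 6 = 6.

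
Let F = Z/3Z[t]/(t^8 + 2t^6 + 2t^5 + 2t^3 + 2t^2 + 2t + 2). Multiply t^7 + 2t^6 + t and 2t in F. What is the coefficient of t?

Multiply in Z/3Z[t]: (t^7 + 2t^6 + t)·(2t) = 2t^8 + t^7 + 2t^2.
Reduce using t^8 ≡ t^6 + t^5 + t^3 + t^2 + t + 1 (mod t^8 + 2t^6 + 2t^5 + 2t^3 + 2t^2 + 2t + 2).
Reduced: t^7 + 2t^6 + 2t^5 + 2t^3 + t^2 + 2t + 2.

2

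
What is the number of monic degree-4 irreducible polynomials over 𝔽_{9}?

Gauss's count: N_{9}(4) = (1/4) Σ_{d|4} μ(4/d)·9^d.
Divisors of 4: 1, 2, 4; μ(4/d) for each: 0, -1, 1.
Σ = − 9^2 + 9^4 = 6480.
N = 6480/4 = 1620.

1620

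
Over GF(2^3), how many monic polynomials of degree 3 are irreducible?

168

The number of monic irreducibles of degree 3 over GF(8) is (1/3)·Σ_{d∣3} μ(3/d) 8^d.
Divisors of 3: 1, 3; μ(3/d) for each: -1, 1.
Σ = − 8^1 + 8^3 = 504.
N = 504/3 = 168.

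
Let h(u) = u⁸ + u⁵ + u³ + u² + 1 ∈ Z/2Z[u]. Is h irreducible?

Check for roots in Z/2Z: h(0) = 1; h(1) = 1.
No roots, so no linear factors.
Monic irreducibles of degree 2 over GF(2): u² + u + 1.
None of them divide h (all give nonzero remainder).
Monic irreducibles of degree 3 over GF(2): u³ + u + 1, u³ + u² + 1.
None of them divide h (all give nonzero remainder).
Monic irreducibles of degree 4 over GF(2): u⁴ + u + 1, u⁴ + u³ + 1, u⁴ + u³ + u² + u + 1.
None of them divide h (all give nonzero remainder).
No irreducible factor of degree ≤ 4 exists, so h is irreducible over GF(2).

Yes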